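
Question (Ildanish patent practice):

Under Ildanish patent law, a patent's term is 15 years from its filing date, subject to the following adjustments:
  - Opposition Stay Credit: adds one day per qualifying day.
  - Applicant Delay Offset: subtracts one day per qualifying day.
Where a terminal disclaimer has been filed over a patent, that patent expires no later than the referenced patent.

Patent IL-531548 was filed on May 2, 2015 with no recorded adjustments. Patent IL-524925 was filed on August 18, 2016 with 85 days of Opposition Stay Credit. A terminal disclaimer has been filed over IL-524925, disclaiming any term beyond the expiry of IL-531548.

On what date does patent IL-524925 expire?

Natural term of IL-524925:
  Base: filing + 15 years → 18 August 2031.
  Opposition Stay Credit: +85 days → 11 November 2031.
Expiry of referenced patent IL-531548:
  Base: filing + 15 years → 2 May 2030.
Terminal disclaimer: IL-524925 expires on the earlier of 11 November 2031 and 2 May 2030.

2030-05-02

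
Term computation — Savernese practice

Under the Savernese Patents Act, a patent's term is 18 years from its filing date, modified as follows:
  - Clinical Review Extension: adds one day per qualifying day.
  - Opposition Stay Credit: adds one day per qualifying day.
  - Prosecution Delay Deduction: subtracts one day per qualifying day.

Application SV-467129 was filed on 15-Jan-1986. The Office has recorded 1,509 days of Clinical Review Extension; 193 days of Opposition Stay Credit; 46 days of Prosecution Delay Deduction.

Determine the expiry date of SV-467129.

Base term: filing date + 18 years → 15 January 2004.
Clinical Review Extension: +1509 days → 3 March 2008.
Opposition Stay Credit: +193 days → 12 September 2008.
Prosecution Delay Deduction: −46 days → 28 July 2008.

2008-07-28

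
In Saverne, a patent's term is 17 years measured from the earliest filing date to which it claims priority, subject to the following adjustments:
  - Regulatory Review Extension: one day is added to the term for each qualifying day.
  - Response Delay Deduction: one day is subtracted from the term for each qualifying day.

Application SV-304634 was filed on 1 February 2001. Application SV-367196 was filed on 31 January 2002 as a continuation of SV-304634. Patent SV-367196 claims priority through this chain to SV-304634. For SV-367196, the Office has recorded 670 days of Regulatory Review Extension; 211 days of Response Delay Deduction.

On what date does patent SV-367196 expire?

Earliest priority filing: 1 February 2001.
Base term: 1 February 2001 + 17 years → 1 February 2018.
Regulatory Review Extension: +670 days → 3 December 2019.
Response Delay Deduction: −211 days → 6 May 2019.

May 6, 2019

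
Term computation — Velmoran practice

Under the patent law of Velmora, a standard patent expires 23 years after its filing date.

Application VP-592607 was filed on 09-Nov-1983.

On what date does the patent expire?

2006-11-09

Filing date + 23 years → 9 November 2006.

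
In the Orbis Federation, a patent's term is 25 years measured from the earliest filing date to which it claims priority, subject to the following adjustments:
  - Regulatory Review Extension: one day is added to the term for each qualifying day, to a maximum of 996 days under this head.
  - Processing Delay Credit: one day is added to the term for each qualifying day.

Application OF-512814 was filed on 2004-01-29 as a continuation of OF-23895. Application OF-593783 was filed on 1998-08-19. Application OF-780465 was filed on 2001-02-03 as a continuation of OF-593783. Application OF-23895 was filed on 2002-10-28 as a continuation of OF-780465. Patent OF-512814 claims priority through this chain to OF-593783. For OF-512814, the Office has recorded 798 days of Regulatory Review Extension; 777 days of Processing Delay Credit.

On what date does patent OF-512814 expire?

Earliest priority filing: 19 August 1998.
Base term: 19 August 1998 + 25 years → 19 August 2023.
Regulatory Review Extension: 798 days (within the 996-day cap) → +798 days → 25 October 2025.
Processing Delay Credit: +777 days → 11 December 2027.

2027-12-11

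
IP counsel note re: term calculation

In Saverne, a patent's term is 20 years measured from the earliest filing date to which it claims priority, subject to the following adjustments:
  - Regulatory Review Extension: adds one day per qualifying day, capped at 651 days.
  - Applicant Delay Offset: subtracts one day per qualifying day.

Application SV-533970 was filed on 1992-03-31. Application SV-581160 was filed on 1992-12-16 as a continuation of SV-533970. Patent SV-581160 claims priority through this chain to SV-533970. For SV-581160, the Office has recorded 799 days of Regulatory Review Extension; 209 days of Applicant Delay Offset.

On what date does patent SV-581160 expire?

2013-06-16

Earliest priority filing: 31 March 1992.
Base term: 31 March 1992 + 20 years → 31 March 2012.
Regulatory Review Extension: 799 days claimed exceeds the 651-day cap, so +651 days → 11 January 2014.
Applicant Delay Offset: −209 days → 16 June 2013.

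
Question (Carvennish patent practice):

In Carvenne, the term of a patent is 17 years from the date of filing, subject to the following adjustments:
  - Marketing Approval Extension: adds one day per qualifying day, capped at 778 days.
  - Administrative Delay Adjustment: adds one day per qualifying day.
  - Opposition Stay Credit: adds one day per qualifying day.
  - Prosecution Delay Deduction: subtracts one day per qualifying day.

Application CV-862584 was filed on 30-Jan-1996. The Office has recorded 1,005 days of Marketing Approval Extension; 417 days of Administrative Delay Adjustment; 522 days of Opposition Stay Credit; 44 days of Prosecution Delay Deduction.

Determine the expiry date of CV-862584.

August 30, 2017

Base term: filing date + 17 years → 30 January 2013.
Marketing Approval Extension: 1005 days claimed exceeds the 778-day cap, so +778 days → 19 March 2015.
Administrative Delay Adjustment: +417 days → 9 May 2016.
Opposition Stay Credit: +522 days → 13 October 2017.
Prosecution Delay Deduction: −44 days → 30 August 2017.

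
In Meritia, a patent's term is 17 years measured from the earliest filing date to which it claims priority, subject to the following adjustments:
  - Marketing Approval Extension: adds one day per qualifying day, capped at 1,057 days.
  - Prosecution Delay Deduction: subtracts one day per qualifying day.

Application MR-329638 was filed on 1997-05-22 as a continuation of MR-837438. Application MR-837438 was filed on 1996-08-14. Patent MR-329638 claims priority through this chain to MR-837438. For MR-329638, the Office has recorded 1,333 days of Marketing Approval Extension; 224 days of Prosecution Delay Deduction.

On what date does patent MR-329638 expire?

Earliest priority filing: 14 August 1996.
Base term: 14 August 1996 + 17 years → 14 August 2013.
Marketing Approval Extension: 1333 days claimed exceeds the 1057-day cap, so +1057 days → 6 July 2016.
Prosecution Delay Deduction: −224 days → 25 November 2015.

2015-11-25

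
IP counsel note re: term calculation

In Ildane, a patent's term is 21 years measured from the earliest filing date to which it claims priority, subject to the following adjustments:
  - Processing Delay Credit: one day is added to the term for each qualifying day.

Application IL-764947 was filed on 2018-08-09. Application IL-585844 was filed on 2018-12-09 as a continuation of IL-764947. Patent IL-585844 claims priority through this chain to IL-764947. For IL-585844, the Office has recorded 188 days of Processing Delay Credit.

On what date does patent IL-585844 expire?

Earliest priority filing: 9 August 2018.
Base term: 9 August 2018 + 21 years → 9 August 2039.
Processing Delay Credit: +188 days → 13 February 2040.

February 13, 2040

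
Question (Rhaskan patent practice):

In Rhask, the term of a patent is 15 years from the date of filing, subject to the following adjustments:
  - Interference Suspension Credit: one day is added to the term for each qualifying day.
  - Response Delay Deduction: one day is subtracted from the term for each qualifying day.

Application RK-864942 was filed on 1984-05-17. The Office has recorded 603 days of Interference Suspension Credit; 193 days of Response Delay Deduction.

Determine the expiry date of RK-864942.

Base term: filing date + 15 years → 17 May 1999.
Interference Suspension Credit: +603 days → 9 January 2001.
Response Delay Deduction: −193 days → 30 June 2000.

June 30, 2000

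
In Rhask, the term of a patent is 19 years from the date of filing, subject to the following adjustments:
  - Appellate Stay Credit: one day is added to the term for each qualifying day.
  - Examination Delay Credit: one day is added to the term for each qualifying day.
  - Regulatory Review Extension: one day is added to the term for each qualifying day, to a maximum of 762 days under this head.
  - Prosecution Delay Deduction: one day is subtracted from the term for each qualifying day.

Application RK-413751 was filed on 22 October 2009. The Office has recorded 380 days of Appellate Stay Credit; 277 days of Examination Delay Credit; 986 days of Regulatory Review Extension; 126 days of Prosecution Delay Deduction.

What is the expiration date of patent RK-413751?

Base term: filing date + 19 years → 22 October 2028.
Appellate Stay Credit: +380 days → 6 November 2029.
Examination Delay Credit: +277 days → 10 August 2030.
Regulatory Review Extension: 986 days claimed exceeds the 762-day cap, so +762 days → 10 September 2032.
Prosecution Delay Deduction: −126 days → 7 May 2032.

May 7, 2032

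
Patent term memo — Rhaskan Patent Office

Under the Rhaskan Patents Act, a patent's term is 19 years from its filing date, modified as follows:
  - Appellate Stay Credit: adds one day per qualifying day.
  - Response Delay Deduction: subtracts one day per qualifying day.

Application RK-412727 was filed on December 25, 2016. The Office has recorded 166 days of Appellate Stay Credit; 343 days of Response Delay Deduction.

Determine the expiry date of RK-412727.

Base term: filing date + 19 years → 25 December 2035.
Appellate Stay Credit: +166 days → 8 June 2036.
Response Delay Deduction: −343 days → 1 July 2035.

July 1, 2035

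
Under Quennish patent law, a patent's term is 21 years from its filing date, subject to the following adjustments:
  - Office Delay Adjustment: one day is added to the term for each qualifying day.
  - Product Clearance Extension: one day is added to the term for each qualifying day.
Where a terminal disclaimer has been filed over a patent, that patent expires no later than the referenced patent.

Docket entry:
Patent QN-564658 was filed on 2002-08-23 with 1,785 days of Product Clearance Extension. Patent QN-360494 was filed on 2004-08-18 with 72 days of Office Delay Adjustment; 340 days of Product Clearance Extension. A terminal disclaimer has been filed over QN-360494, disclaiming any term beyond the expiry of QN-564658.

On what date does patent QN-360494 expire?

October 4, 2026

Natural term of QN-360494:
  Base: filing + 21 years → 18 August 2025.
  Office Delay Adjustment: +72 days → 29 October 2025.
  Product Clearance Extension: +340 days → 4 October 2026.
Expiry of referenced patent QN-564658:
  Base: filing + 21 years → 23 August 2023.
  Product Clearance Extension: +1785 days → 12 July 2028.
Terminal disclaimer: QN-360494 expires on the earlier of 4 October 2026 and 12 July 2028.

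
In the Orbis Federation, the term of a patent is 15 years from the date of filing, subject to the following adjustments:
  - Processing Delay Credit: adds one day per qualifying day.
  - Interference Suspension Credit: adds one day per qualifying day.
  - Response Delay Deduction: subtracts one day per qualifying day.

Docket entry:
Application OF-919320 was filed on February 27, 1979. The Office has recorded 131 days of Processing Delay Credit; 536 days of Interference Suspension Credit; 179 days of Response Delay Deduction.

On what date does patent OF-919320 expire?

Base term: filing date + 15 years → 27 February 1994.
Processing Delay Credit: +131 days → 8 July 1994.
Interference Suspension Credit: +536 days → 26 December 1995.
Response Delay Deduction: −179 days → 30 June 1995.

1995-06-30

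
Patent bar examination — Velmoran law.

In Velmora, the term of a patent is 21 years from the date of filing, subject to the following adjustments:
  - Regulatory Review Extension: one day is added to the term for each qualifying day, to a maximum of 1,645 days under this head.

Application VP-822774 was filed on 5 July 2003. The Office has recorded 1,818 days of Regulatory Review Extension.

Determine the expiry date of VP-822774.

Base term: filing date + 21 years → 5 July 2024.
Regulatory Review Extension: 1818 days claimed exceeds the 1645-day cap, so +1645 days → 5 January 2029.

January 5, 2029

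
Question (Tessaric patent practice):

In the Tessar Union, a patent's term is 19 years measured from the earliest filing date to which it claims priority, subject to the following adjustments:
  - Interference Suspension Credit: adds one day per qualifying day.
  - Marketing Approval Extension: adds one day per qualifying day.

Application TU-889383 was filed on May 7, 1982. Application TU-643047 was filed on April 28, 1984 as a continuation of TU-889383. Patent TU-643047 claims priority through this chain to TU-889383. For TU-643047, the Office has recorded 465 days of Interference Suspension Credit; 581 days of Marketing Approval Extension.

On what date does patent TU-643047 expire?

Earliest priority filing: 7 May 1982.
Base term: 7 May 1982 + 19 years → 7 May 2001.
Interference Suspension Credit: +465 days → 15 August 2002.
Marketing Approval Extension: +581 days → 18 March 2004.

2004-03-18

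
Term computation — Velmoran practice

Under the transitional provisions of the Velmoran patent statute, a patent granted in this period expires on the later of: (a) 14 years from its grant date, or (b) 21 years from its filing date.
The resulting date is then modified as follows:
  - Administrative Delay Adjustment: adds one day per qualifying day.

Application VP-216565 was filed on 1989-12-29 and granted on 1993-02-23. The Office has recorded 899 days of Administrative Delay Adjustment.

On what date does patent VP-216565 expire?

2013-06-15

(a) grant + 14 years → 23 February 2007.
(b) filing + 21 years → 29 December 2010.
Later of the two: 29 December 2010.
Administrative Delay Adjustment: +899 days → 15 June 2013.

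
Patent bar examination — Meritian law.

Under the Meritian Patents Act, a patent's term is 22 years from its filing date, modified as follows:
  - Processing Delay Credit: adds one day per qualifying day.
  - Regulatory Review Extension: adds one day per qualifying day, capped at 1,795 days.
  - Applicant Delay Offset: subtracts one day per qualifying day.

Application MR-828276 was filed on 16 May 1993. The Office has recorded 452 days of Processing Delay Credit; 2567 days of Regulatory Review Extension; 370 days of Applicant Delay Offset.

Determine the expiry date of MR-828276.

Base term: filing date + 22 years → 16 May 2015.
Processing Delay Credit: +452 days → 10 August 2016.
Regulatory Review Extension: 2567 days claimed exceeds the 1795-day cap, so +1795 days → 10 July 2021.
Applicant Delay Offset: −370 days → 5 July 2020.

2020-07-05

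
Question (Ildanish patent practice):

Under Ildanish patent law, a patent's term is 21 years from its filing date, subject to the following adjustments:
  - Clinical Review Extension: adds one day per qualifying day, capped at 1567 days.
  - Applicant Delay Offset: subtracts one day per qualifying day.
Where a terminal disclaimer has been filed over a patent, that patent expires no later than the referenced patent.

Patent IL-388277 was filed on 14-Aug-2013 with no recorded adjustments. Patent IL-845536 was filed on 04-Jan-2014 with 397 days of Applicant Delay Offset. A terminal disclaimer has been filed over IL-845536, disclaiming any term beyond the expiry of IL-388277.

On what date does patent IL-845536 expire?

2033-12-03

Natural term of IL-845536:
  Base: filing + 21 years → 4 January 2035.
  Applicant Delay Offset: −397 days → 3 December 2033.
Expiry of referenced patent IL-388277:
  Base: filing + 21 years → 14 August 2034.
Terminal disclaimer: IL-845536 expires on the earlier of 3 December 2033 and 14 August 2034.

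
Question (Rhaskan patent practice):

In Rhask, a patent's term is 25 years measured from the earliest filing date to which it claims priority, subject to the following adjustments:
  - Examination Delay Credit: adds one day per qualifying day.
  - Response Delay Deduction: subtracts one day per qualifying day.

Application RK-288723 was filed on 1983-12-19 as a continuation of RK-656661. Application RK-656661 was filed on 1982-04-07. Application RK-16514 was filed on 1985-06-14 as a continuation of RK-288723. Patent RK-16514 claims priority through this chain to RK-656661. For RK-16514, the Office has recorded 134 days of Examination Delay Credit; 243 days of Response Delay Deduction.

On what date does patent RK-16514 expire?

2006-12-19

Earliest priority filing: 7 April 1982.
Base term: 7 April 1982 + 25 years → 7 April 2007.
Examination Delay Credit: +134 days → 19 August 2007.
Response Delay Deduction: −243 days → 19 December 2006.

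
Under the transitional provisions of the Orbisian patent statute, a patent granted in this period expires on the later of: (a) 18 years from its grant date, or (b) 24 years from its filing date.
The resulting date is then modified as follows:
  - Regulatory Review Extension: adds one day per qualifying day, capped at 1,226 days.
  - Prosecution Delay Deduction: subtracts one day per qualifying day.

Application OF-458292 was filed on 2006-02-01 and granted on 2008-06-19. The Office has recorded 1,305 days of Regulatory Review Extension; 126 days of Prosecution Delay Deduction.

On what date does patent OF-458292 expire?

(a) grant + 18 years → 19 June 2026.
(b) filing + 24 years → 1 February 2030.
Later of the two: 1 February 2030.
Regulatory Review Extension: 1305 days claimed exceeds the 1226-day cap, so +1226 days → 11 June 2033.
Prosecution Delay Deduction: −126 days → 5 February 2033.

February 5, 2033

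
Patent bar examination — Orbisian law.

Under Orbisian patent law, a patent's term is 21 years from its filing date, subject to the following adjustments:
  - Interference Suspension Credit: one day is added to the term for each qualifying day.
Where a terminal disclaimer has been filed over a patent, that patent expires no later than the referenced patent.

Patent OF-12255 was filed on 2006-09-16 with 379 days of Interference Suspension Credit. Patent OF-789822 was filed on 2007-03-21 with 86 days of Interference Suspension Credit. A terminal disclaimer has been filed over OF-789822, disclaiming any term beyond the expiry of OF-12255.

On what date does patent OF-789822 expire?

June 15, 2028

Natural term of OF-789822:
  Base: filing + 21 years → 21 March 2028.
  Interference Suspension Credit: +86 days → 15 June 2028.
Expiry of referenced patent OF-12255:
  Base: filing + 21 years → 16 September 2027.
  Interference Suspension Credit: +379 days → 29 September 2028.
Terminal disclaimer: OF-789822 expires on the earlier of 15 June 2028 and 29 September 2028.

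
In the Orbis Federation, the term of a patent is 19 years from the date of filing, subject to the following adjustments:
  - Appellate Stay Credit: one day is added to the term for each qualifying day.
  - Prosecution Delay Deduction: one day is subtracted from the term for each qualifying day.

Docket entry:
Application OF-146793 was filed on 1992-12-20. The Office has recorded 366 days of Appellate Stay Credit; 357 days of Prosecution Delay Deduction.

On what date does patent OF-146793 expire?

Base term: filing date + 19 years → 20 December 2011.
Appellate Stay Credit: +366 days → 20 December 2012.
Prosecution Delay Deduction: −357 days → 29 December 2011.

December 29, 2011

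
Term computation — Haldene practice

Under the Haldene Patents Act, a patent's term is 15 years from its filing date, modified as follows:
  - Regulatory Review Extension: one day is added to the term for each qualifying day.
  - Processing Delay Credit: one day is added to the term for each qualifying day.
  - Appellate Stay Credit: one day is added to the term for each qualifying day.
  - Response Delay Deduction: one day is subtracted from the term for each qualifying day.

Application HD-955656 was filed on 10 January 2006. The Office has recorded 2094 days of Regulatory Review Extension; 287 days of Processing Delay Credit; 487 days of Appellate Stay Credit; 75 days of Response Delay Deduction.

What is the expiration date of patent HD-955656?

September 3, 2028

Base term: filing date + 15 years → 10 January 2021.
Regulatory Review Extension: +2094 days → 5 October 2026.
Processing Delay Credit: +287 days → 19 July 2027.
Appellate Stay Credit: +487 days → 17 November 2028.
Response Delay Deduction: −75 days → 3 September 2028.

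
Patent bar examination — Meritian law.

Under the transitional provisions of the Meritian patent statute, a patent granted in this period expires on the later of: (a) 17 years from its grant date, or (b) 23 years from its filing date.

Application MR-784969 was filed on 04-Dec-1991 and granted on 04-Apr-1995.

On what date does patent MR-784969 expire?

(a) grant + 17 years → 4 April 2012.
(b) filing + 23 years → 4 December 2014.
Later of the two: 4 December 2014.

December 4, 2014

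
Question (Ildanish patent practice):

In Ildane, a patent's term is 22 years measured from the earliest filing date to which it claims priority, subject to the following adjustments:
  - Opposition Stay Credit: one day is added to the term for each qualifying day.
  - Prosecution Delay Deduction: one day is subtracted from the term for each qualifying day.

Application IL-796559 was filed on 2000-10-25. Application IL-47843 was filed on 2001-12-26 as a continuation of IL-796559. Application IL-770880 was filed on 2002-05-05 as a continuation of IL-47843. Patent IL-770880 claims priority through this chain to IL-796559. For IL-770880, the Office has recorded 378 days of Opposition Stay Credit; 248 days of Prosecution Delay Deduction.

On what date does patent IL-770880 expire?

March 4, 2023

Earliest priority filing: 25 October 2000.
Base term: 25 October 2000 + 22 years → 25 October 2022.
Opposition Stay Credit: +378 days → 7 November 2023.
Prosecution Delay Deduction: −248 days → 4 March 2023.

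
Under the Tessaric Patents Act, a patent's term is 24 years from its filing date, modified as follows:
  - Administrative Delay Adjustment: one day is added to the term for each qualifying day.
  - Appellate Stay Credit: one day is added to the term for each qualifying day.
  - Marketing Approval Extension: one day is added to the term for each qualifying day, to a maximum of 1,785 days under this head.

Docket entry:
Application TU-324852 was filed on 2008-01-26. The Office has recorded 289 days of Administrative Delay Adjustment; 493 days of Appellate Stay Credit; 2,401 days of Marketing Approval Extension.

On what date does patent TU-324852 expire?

Base term: filing date + 24 years → 26 January 2032.
Administrative Delay Adjustment: +289 days → 10 November 2032.
Appellate Stay Credit: +493 days → 18 March 2034.
Marketing Approval Extension: 2401 days claimed exceeds the 1785-day cap, so +1785 days → 5 February 2039.

February 5, 2039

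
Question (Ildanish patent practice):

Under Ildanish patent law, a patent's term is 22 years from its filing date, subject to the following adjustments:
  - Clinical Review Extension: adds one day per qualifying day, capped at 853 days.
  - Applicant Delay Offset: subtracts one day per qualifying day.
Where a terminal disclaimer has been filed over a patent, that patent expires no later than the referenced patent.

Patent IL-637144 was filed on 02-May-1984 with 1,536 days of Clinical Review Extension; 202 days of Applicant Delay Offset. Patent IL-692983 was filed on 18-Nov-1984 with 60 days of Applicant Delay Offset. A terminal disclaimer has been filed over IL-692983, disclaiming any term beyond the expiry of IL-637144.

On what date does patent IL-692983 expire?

Natural term of IL-692983:
  Base: filing + 22 years → 18 November 2006.
  Applicant Delay Offset: −60 days → 19 September 2006.
Expiry of referenced patent IL-637144:
  Base: filing + 22 years → 2 May 2006.
  Clinical Review Extension: 1536 days claimed exceeds the 853-day cap, so +853 days → 1 September 2008.
  Applicant Delay Offset: −202 days → 12 February 2008.
Terminal disclaimer: IL-692983 expires on the earlier of 19 September 2006 and 12 February 2008.

2006-09-19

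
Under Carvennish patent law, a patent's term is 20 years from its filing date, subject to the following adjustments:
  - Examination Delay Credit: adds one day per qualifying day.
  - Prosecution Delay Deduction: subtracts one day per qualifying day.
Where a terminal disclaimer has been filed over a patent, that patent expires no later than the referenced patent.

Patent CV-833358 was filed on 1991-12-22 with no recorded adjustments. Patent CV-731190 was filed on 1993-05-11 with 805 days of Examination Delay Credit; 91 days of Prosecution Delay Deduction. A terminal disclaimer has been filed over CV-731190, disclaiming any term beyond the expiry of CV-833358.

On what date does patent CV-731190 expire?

2011-12-22

Natural term of CV-731190:
  Base: filing + 20 years → 11 May 2013.
  Examination Delay Credit: +805 days → 25 July 2015.
  Prosecution Delay Deduction: −91 days → 25 April 2015.
Expiry of referenced patent CV-833358:
  Base: filing + 20 years → 22 December 2011.
Terminal disclaimer: CV-731190 expires on the earlier of 25 April 2015 and 22 December 2011.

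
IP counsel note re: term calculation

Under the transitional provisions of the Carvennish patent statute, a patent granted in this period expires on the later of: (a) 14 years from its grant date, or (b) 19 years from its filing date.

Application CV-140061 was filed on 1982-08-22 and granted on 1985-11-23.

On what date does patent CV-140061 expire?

2001-08-22

(a) grant + 14 years → 23 November 1999.
(b) filing + 19 years → 22 August 2001.
Later of the two: 22 August 2001.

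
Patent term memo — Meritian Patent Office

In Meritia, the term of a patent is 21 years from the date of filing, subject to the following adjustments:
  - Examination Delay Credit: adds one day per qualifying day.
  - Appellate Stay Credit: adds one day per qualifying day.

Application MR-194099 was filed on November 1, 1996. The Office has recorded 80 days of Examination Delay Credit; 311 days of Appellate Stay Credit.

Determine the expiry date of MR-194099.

2018-11-27

Base term: filing date + 21 years → 1 November 2017.
Examination Delay Credit: +80 days → 20 January 2018.
Appellate Stay Credit: +311 days → 27 November 2018.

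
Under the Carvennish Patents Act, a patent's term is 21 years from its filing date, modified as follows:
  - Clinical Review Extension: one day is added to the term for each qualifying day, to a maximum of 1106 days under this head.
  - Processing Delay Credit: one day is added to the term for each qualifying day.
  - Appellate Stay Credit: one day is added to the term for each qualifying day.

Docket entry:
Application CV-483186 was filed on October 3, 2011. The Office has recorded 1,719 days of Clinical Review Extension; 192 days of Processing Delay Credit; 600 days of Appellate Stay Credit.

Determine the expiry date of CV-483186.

Base term: filing date + 21 years → 3 October 2032.
Clinical Review Extension: 1719 days claimed exceeds the 1106-day cap, so +1106 days → 14 October 2035.
Processing Delay Credit: +192 days → 23 April 2036.
Appellate Stay Credit: +600 days → 14 December 2037.

December 14, 2037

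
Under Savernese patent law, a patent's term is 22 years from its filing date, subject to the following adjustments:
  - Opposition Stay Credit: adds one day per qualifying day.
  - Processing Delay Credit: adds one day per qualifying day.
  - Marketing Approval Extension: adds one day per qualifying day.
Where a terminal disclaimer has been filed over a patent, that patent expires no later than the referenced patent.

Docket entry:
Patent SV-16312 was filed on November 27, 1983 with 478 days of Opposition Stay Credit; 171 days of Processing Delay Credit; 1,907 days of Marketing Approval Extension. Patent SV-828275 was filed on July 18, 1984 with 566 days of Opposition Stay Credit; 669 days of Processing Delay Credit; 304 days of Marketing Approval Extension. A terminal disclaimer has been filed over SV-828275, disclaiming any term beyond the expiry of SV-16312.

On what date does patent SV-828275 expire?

Natural term of SV-828275:
  Base: filing + 22 years → 18 July 2006.
  Opposition Stay Credit: +566 days → 4 February 2008.
  Processing Delay Credit: +669 days → 4 December 2009.
  Marketing Approval Extension: +304 days → 4 October 2010.
Expiry of referenced patent SV-16312:
  Base: filing + 22 years → 27 November 2005.
  Opposition Stay Credit: +478 days → 20 March 2007.
  Processing Delay Credit: +171 days → 7 September 2007.
  Marketing Approval Extension: +1907 days → 26 November 2012.
Terminal disclaimer: SV-828275 expires on the earlier of 4 October 2010 and 26 November 2012.

2010-10-04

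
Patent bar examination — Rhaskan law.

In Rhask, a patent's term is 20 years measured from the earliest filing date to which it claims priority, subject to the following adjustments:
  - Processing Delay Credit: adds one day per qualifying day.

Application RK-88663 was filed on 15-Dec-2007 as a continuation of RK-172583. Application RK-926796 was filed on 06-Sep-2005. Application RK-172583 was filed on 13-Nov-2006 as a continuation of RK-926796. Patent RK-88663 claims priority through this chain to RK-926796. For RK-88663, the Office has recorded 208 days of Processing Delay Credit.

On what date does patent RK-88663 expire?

April 2, 2026

Earliest priority filing: 6 September 2005.
Base term: 6 September 2005 + 20 years → 6 September 2025.
Processing Delay Credit: +208 days → 2 April 2026.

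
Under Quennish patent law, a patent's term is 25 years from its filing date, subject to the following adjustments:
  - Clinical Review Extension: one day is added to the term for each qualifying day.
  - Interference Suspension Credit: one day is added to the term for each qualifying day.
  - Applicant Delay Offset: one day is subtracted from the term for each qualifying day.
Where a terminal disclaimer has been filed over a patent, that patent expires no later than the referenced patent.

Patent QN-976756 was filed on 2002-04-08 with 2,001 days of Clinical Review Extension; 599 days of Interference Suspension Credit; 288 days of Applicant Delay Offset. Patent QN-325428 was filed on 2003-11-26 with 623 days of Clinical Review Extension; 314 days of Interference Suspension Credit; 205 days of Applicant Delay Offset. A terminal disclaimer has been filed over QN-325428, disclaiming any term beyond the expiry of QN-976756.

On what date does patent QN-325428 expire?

2030-11-28

Natural term of QN-325428:
  Base: filing + 25 years → 26 November 2028.
  Clinical Review Extension: +623 days → 11 August 2030.
  Interference Suspension Credit: +314 days → 21 June 2031.
  Applicant Delay Offset: −205 days → 28 November 2030.
Expiry of referenced patent QN-976756:
  Base: filing + 25 years → 8 April 2027.
  Clinical Review Extension: +2001 days → 29 September 2032.
  Interference Suspension Credit: +599 days → 21 May 2034.
  Applicant Delay Offset: −288 days → 6 August 2033.
Terminal disclaimer: QN-325428 expires on the earlier of 28 November 2030 and 6 August 2033.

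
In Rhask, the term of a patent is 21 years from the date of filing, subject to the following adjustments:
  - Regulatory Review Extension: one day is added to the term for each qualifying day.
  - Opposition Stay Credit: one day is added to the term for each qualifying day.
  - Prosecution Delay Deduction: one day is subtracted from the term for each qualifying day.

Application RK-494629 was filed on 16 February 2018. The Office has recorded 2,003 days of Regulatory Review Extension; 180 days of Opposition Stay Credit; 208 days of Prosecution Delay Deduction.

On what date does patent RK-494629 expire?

2044-07-14

Base term: filing date + 21 years → 16 February 2039.
Regulatory Review Extension: +2003 days → 11 August 2044.
Opposition Stay Credit: +180 days → 7 February 2045.
Prosecution Delay Deduction: −208 days → 14 July 2044.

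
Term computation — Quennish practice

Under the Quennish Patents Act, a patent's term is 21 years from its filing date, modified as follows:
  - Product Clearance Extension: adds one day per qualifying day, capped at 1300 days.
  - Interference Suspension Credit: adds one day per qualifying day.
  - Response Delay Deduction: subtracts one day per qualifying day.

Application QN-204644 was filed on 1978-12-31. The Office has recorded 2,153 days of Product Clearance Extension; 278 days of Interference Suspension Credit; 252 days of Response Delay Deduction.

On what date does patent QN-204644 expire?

August 18, 2003

Base term: filing date + 21 years → 31 December 1999.
Product Clearance Extension: 2153 days claimed exceeds the 1300-day cap, so +1300 days → 23 July 2003.
Interference Suspension Credit: +278 days → 26 April 2004.
Response Delay Deduction: −252 days → 18 August 2003.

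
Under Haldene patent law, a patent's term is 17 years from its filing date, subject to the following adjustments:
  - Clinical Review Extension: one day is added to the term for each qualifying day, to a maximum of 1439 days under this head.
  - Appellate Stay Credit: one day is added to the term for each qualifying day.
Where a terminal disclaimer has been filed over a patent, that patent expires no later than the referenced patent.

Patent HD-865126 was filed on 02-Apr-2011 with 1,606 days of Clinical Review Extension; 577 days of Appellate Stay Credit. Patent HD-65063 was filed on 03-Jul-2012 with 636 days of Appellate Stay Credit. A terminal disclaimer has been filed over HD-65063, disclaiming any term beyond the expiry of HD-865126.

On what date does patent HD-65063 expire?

March 31, 2031

Natural term of HD-65063:
  Base: filing + 17 years → 3 July 2029.
  Appellate Stay Credit: +636 days → 31 March 2031.
Expiry of referenced patent HD-865126:
  Base: filing + 17 years → 2 April 2028.
  Clinical Review Extension: 1606 days claimed exceeds the 1439-day cap, so +1439 days → 11 March 2032.
  Appellate Stay Credit: +577 days → 9 October 2033.
Terminal disclaimer: HD-65063 expires on the earlier of 31 March 2031 and 9 October 2033.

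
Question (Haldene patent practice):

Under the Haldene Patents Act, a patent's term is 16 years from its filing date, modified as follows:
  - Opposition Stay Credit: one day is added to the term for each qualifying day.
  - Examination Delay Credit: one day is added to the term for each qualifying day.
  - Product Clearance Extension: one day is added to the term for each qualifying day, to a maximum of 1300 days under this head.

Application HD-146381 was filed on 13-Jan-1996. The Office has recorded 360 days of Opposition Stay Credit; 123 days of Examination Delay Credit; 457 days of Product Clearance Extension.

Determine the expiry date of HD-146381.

August 10, 2014

Base term: filing date + 16 years → 13 January 2012.
Opposition Stay Credit: +360 days → 7 January 2013.
Examination Delay Credit: +123 days → 10 May 2013.
Product Clearance Extension: 457 days (within the 1300-day cap) → +457 days → 10 August 2014.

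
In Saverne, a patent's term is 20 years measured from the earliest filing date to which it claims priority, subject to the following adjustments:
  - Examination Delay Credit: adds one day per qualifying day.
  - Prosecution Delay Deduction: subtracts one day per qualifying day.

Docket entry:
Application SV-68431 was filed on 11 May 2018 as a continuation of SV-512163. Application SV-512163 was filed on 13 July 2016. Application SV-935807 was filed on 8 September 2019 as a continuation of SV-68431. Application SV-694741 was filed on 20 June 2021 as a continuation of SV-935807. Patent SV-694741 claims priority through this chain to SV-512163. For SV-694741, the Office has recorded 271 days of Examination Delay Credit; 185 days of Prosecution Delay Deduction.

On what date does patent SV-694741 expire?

2036-10-07

Earliest priority filing: 13 July 2016.
Base term: 13 July 2016 + 20 years → 13 July 2036.
Examination Delay Credit: +271 days → 10 April 2037.
Prosecution Delay Deduction: −185 days → 7 October 2036.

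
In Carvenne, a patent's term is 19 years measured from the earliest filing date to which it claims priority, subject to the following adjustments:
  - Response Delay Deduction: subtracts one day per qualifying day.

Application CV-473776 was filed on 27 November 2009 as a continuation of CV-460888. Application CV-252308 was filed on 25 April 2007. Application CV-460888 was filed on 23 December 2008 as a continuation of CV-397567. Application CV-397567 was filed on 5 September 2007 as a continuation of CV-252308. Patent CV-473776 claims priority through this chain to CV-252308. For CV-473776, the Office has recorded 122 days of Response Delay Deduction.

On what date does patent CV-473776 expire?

Earliest priority filing: 25 April 2007.
Base term: 25 April 2007 + 19 years → 25 April 2026.
Response Delay Deduction: −122 days → 24 December 2025.

December 24, 2025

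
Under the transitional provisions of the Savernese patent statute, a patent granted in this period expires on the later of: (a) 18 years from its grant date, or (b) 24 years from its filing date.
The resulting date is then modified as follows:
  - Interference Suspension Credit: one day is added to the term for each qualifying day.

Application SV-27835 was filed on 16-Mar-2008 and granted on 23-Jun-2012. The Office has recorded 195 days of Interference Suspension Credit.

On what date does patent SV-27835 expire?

September 27, 2032

(a) grant + 18 years → 23 June 2030.
(b) filing + 24 years → 16 March 2032.
Later of the two: 16 March 2032.
Interference Suspension Credit: +195 days → 27 September 2032.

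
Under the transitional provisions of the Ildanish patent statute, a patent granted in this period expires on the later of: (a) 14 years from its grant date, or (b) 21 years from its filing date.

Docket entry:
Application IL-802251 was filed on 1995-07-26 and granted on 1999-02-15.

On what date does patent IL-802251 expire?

(a) grant + 14 years → 15 February 2013.
(b) filing + 21 years → 26 July 2016.
Later of the two: 26 July 2016.

July 26, 2016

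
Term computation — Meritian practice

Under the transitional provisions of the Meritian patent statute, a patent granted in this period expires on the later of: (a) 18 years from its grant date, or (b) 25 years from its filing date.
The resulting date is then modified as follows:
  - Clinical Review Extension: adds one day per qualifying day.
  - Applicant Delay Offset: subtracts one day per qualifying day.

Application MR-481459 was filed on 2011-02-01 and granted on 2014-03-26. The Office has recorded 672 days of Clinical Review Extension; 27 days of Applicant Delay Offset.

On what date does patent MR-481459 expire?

(a) grant + 18 years → 26 March 2032.
(b) filing + 25 years → 1 February 2036.
Later of the two: 1 February 2036.
Clinical Review Extension: +672 days → 4 December 2037.
Applicant Delay Offset: −27 days → 7 November 2037.

2037-11-07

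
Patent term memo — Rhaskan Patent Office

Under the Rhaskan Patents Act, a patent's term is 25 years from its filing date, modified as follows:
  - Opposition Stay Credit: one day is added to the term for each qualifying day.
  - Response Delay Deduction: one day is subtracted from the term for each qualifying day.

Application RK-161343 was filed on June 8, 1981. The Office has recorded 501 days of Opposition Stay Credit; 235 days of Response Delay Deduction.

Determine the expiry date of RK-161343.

2007-03-01

Base term: filing date + 25 years → 8 June 2006.
Opposition Stay Credit: +501 days → 22 October 2007.
Response Delay Deduction: −235 days → 1 March 2007.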